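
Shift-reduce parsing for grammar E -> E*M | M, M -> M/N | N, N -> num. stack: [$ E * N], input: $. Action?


'N' (not preceded by M/) is the handle for M -> N
Action: reduce (M -> N)


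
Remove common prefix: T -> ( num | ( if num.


Common prefix: '('
Factored: T -> ( T', T' -> num | if num


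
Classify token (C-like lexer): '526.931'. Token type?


Pattern: digits with a decimal point
Type: FLOAT_LITERAL


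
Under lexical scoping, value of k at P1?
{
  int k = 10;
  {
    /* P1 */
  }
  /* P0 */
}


P1's block does not declare k; resolves to the enclosing declaration at depth 0
k = 10


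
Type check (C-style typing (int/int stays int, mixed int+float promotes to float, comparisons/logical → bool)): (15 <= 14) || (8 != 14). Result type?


Operand types: bool || bool
Rule: logical operators take bool operands and yield bool
Result type: bool


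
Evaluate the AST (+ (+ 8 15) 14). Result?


Evaluate inner: (+ 8 15) = 23
Evaluate root: (+ 23 14) = 37
Result: 37


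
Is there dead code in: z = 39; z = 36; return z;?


first assignment to z is overwritten before any read
Dead: 'z = 39'


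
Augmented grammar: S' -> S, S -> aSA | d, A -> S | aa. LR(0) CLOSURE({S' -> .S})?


Start: S' -> .S
For each item with dot before a nonterminal B, add B -> .γ for every B-production
Closure: [S' -> .S, S -> .aSA, S -> .d]


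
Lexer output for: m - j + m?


Scan left to right, longest-match per lexeme
Tokens: ID(m), OP(-), ID(j), OP(+), ID(m)


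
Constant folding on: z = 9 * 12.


9 * 12 = 108 at compile time
Optimized: z = 108


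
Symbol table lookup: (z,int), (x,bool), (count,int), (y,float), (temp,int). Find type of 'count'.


Lookup 'count' → type int


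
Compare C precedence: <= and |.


'<=' is relational (level 7); '|' is bitwise OR (level 3)
Higher level binds tighter
'<=' has higher precedence than '|'


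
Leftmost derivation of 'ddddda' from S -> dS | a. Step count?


Derivation: S => dS => ddS => dddS => ddddS => dddddS => ddddda
Steps: 6


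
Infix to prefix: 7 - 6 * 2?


'*' binds tighter: tree is (- 7 (* 6 2))
Prefix: - 7 * 6 2


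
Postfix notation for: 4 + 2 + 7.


Left to right (same or higher precedence on left)
Postfix: 4 2 + 7 +


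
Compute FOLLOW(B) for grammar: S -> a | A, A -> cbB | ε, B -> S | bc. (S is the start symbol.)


$ ∈ FOLLOW(S). For each A -> αBβ: add FIRST(β)\{ε} to FOLLOW(B); if β nullable, add FOLLOW(A).
FOLLOW(B) = {$}


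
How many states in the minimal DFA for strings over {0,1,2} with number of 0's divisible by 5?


Track (count of 0) mod 5: states 0..4, accept at 0
Minimal DFA: 5 states


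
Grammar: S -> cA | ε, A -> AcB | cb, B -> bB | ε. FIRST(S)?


Per alternative of S: FIRST(cA) = {c}; FIRST(ε) = {ε}
FIRST(S) = {c, ε}


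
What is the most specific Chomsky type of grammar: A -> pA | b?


Right-linear: every RHS is a terminal or a terminal followed by one nonterminal
Classification: Type 3 (Regular)


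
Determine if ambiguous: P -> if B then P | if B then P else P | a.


dangling else: 'if B then if B then a else a' parses two ways
Ambiguous


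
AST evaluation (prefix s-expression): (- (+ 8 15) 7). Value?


Evaluate inner: (+ 8 15) = 23
Evaluate root: (- 23 7) = 16
Result: 16


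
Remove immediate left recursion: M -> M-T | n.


Left-recursive alternatives: M-T; non-recursive: n
Introduce M': M -> nM', M' -> -TM' | ε


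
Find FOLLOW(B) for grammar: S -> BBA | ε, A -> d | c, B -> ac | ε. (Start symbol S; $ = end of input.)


$ ∈ FOLLOW(S). For each A -> αBβ: add FIRST(β)\{ε} to FOLLOW(B); if β nullable, add FOLLOW(A).
FOLLOW(B) = {a, c, d}


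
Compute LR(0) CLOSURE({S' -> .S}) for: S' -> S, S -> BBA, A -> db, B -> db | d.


Start: S' -> .S
For each item with dot before a nonterminal B, add B -> .γ for every B-production
Closure: [S' -> .S, S -> .BBA, B -> .db, B -> .d]


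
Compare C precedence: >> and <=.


'>>' is shift (level 8); '<=' is relational (level 7)
Higher level binds tighter
'>>' has higher precedence than '<='


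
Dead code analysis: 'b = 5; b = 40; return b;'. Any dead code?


first assignment to b is overwritten before any read
Dead: 'b = 5'


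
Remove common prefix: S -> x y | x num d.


Common prefix: 'x'
Factored: S -> x S', S' -> y | num d


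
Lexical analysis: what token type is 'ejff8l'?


Pattern: letter/underscore followed by alphanumerics, not a keyword
Type: IDENTIFIER


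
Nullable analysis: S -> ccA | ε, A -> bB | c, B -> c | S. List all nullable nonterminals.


A nonterminal is nullable iff some alternative derives ε (directly, or every symbol in it is nullable)
Nullable: {B, S}


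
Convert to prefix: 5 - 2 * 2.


'*' binds tighter: tree is (- 5 (* 2 2))
Prefix: - 5 * 2 2


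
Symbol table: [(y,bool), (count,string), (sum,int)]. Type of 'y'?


Lookup 'y' → type bool


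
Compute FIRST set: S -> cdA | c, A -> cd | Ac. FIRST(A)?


Per alternative of A: FIRST(cd) = {c}; FIRST(Ac) = {c}
FIRST(A) = {c}


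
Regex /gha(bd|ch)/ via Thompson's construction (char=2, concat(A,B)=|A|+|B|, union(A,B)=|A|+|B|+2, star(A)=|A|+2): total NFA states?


Syntax tree has 7 char leaf(s), 1 union(s), 0 star(s)
chars contribute 7×2 = 14; each union adds +2; each star adds +2
Total: 14 + 2 + 0 = 16 states


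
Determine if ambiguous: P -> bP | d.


right-linear, alternatives start with distinct terminals 'b' vs 'd': unique leftmost derivation
Unambiguous


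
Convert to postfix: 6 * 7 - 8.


Left to right (same or higher precedence on left)
Postfix: 6 7 * 8 -


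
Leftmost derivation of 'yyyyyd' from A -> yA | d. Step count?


Derivation: A => yA => yyA => yyyA => yyyyA => yyyyyA => yyyyyd
Steps: 6


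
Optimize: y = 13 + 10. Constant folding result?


13 + 10 = 23 at compile time
Optimized: y = 23


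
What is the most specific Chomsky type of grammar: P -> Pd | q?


Left-linear: every RHS is a terminal or one nonterminal followed by a terminal
Classification: Type 3 (Regular)


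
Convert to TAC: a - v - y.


Break into single-operator statements:
t1 = a - v
t2 = t1 - y


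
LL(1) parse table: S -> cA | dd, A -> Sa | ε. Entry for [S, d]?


For [S, d]: 'd' ∈ FIRST(dd)
Entry: S -> dd


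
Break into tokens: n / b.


Scan left to right, longest-match per lexeme
Tokens: ID(n), OP(/), ID(b)


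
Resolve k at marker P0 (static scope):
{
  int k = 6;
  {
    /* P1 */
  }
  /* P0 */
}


k declared in the same block as P0
k = 6


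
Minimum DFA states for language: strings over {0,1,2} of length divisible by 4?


Track length mod 4: states 0..3, accept at 0
Minimal DFA: 4 states


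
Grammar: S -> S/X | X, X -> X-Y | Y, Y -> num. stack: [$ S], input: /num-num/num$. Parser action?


shift '/' to continue S -> S/X
Action: shift


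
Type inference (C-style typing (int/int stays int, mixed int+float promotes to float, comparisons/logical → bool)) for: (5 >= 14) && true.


Operand types: bool && bool
Rule: logical operators take bool operands and yield bool
Result type: bool


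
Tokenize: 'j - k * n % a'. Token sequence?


Scan left to right, longest-match per lexeme
Tokens: ID(j), OP(-), ID(k), OP(*), ID(n), OP(%), ID(a)


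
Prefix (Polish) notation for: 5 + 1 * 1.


'*' binds tighter: tree is (+ 5 (* 1 1))
Prefix: + 5 * 1 1


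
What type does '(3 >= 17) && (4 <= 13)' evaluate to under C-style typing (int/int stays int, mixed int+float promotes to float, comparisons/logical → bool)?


Operand types: bool && bool
Rule: logical operators take bool operands and yield bool
Result type: bool


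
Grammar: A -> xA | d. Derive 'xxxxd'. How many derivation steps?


Derivation: A => xA => xxA => xxxA => xxxxA => xxxxd
Steps: 5


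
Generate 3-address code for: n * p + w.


Break into single-operator statements:
t1 = n * p
t2 = t1 + w


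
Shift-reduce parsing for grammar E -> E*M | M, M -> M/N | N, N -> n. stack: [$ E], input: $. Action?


start symbol E on stack, input exhausted
Action: accept


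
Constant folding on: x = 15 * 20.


15 * 20 = 300 at compile time
Optimized: x = 300


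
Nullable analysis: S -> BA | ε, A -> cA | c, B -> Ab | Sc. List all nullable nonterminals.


A nonterminal is nullable iff some alternative derives ε (directly, or every symbol in it is nullable)
Nullable: {S}


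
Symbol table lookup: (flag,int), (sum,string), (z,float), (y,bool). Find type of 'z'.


Lookup 'z' → type float


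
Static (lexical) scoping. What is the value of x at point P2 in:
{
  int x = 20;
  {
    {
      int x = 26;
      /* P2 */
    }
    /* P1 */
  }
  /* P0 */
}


x declared in the same block as P2
x = 26


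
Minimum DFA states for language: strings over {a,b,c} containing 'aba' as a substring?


KMP-style automaton: 3 progress states + 1 absorbing accept = 4
Minimal DFA: 4 states


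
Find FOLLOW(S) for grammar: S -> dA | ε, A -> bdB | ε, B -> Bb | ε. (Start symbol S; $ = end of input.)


$ ∈ FOLLOW(S). For each A -> αBβ: add FIRST(β)\{ε} to FOLLOW(B); if β nullable, add FOLLOW(A).
FOLLOW(S) = {$}


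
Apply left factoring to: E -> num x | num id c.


Common prefix: 'num'
Factored: E -> num E', E' -> x | id c


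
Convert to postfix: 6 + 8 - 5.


Left to right (same or higher precedence on left)
Postfix: 6 8 + 5 -


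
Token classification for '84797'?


Pattern: digits only
Type: INTEGER_LITERAL


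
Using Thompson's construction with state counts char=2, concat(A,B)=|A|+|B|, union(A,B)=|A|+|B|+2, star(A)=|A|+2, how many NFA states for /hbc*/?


Syntax tree has 3 char leaf(s), 0 union(s), 1 star(s)
chars contribute 3×2 = 6; each union adds +2; each star adds +2
Total: 6 + 0 + 2 = 8 states


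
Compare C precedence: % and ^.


'%' is multiplicative (level 10); '^' is bitwise XOR (level 4)
Higher level binds tighter
'%' has higher precedence than '^'


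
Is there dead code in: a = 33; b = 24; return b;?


a is assigned but never read
Dead: 'a = 33'


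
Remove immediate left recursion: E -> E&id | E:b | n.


Left-recursive alternatives: E&id, E:b; non-recursive: n
Introduce E': E -> nE', E' -> &idE' | :bE' | ε


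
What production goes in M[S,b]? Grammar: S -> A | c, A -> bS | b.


For [S, b]: 'b' ∈ FIRST(A)
Entry: S -> A


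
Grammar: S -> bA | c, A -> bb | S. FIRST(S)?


Per alternative of S: FIRST(bA) = {b}; FIRST(c) = {c}
FIRST(S) = {b, c}


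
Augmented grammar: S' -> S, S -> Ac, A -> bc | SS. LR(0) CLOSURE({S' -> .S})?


Start: S' -> .S
For each item with dot before a nonterminal B, add B -> .γ for every B-production
Closure: [S' -> .S, S -> .Ac, A -> .bc, A -> .SS]


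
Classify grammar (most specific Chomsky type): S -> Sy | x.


Left-linear: every RHS is a terminal or one nonterminal followed by a terminal
Classification: Type 3 (Regular)


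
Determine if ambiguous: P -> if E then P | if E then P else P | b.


dangling else: 'if E then if E then b else b' parses two ways
Ambiguous


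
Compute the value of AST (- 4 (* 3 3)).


Evaluate inner: (* 3 3) = 9
Evaluate root: (- 4 9) = -5
Result: -5


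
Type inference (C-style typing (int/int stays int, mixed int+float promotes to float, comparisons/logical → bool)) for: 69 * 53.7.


Operand types: int * float
Rule: mixed int/float promotes to float; int/int stays int
Result type: float


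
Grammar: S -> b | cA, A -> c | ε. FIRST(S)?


Per alternative of S: FIRST(b) = {b}; FIRST(cA) = {c}
FIRST(S) = {b, c}


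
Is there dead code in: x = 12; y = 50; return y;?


x is assigned but never read
Dead: 'x = 12'


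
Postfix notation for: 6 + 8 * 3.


* has higher precedence, evaluate 8*3 first
Postfix: 6 8 3 * +


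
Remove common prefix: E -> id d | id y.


Common prefix: 'id'
Factored: E -> id E', E' -> d | y


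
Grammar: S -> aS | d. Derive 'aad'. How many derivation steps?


Derivation: S => aS => aaS => aad
Steps: 3


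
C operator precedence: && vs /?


'/' is multiplicative (level 10); '&&' is logical AND (level 2)
Higher level binds tighter
'/' has higher precedence than '&&'


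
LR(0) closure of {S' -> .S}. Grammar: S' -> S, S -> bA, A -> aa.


Start: S' -> .S
For each item with dot before a nonterminal B, add B -> .γ for every B-production
Closure: [S' -> .S, S -> .bA]


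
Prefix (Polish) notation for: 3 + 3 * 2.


'*' binds tighter: tree is (+ 3 (* 3 2))
Prefix: + 3 * 3 2


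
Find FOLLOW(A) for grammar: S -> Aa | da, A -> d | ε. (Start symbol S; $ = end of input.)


$ ∈ FOLLOW(S). For each A -> αBβ: add FIRST(β)\{ε} to FOLLOW(B); if β nullable, add FOLLOW(A).
FOLLOW(A) = {a}


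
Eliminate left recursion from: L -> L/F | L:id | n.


Left-recursive alternatives: L/F, L:id; non-recursive: n
Introduce L': L -> nL', L' -> /FL' | :idL' | ε


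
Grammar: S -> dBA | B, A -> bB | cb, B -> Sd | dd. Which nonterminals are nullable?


A nonterminal is nullable iff some alternative derives ε (directly, or every symbol in it is nullable)
Nullable: {}


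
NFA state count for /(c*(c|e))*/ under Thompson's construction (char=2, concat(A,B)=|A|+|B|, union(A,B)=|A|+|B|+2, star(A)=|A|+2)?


Syntax tree has 3 char leaf(s), 1 union(s), 2 star(s)
chars contribute 3×2 = 6; each union adds +2; each star adds +2
Total: 6 + 2 + 4 = 12 states


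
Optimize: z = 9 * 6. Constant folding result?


9 * 6 = 54 at compile time
Optimized: z = 54


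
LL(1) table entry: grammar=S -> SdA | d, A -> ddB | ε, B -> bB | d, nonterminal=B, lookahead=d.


For [B, d]: 'd' ∈ FIRST(d)
Entry: B -> d


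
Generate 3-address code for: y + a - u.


Break into single-operator statements:
t1 = y + a
t2 = t1 - u


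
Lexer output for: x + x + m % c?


Scan left to right, longest-match per lexeme
Tokens: ID(x), OP(+), ID(x), OP(+), ID(m), OP(%), ID(c)


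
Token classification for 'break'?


Pattern: reserved word
Type: KEYWORD


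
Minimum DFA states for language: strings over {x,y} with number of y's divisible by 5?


Track (count of y) mod 5: states 0..4, accept at 0
Minimal DFA: 5 states


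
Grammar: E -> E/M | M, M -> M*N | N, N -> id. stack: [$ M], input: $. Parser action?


lookahead ∉ {*} so M won't extend; reduce E -> M
Action: reduce (E -> M)


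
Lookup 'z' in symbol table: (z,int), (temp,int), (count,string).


Lookup 'z' → type int


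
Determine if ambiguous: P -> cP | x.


right-linear, alternatives start with distinct terminals 'c' vs 'x': unique leftmost derivation
Unambiguous


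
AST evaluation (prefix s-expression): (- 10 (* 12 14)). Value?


Evaluate inner: (* 12 14) = 168
Evaluate root: (- 10 168) = -158
Result: -158


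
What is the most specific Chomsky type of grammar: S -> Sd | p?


Left-linear: every RHS is a terminal or one nonterminal followed by a terminal
Classification: Type 3 (Regular)


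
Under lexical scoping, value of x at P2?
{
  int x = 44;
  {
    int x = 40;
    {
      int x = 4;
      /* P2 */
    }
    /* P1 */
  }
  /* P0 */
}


x declared in the same block as P2
x = 4


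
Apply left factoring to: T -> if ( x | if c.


Common prefix: 'if'
Factored: T -> if T', T' -> ( x | c


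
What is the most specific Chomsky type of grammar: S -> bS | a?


Right-linear: every RHS is a terminal or a terminal followed by one nonterminal
Classification: Type 3 (Regular)


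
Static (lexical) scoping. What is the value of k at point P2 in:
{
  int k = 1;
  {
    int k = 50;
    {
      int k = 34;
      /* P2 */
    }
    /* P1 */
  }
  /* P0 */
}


k declared in the same block as P2
k = 34


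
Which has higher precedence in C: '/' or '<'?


'/' is multiplicative (level 10); '<' is relational (level 7)
Higher level binds tighter
'/' has higher precedence than '<'


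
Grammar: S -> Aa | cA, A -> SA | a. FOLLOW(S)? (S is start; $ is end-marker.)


$ ∈ FOLLOW(S). For each A -> αBβ: add FIRST(β)\{ε} to FOLLOW(B); if β nullable, add FOLLOW(A).
FOLLOW(S) = {$, a, c}


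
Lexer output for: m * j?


Scan left to right, longest-match per lexeme
Tokens: ID(m), OP(*), ID(j)


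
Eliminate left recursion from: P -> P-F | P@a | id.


Left-recursive alternatives: P-F, P@a; non-recursive: id
Introduce P': P -> idP', P' -> -FP' | @aP' | ε


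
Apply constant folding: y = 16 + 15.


16 + 15 = 31 at compile time
Optimized: y = 31


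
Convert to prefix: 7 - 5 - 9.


left-to-right (same/higher precedence on left): tree is (- (- 7 5) 9)
Prefix: - - 7 5 9


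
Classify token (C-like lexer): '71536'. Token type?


Pattern: digits only
Type: INTEGER_LITERAL


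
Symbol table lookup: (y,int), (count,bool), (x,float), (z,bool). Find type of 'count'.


Lookup 'count' → type bool


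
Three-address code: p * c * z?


Break into single-operator statements:
t1 = p * c
t2 = t1 * z


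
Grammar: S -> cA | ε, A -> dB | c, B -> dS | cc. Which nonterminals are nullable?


A nonterminal is nullable iff some alternative derives ε (directly, or every symbol in it is nullable)
Nullable: {S}


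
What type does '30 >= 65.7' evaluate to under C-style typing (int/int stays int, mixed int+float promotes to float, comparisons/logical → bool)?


Operand types: int >= float
Rule: comparison yields bool
Result type: bool


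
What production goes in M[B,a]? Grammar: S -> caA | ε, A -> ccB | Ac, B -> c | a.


For [B, a]: 'a' ∈ FIRST(a)
Entry: B -> a


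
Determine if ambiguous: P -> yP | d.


right-linear, alternatives start with distinct terminals 'y' vs 'd': unique leftmost derivation
Unambiguous


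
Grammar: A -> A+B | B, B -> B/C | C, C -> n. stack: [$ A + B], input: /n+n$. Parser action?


'/' can extend B; shift to build B -> B/C
Action: shift


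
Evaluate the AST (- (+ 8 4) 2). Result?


Evaluate inner: (+ 8 4) = 12
Evaluate root: (- 12 2) = 10
Result: 10


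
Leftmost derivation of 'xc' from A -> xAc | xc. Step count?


Derivation: A => xc
Steps: 1


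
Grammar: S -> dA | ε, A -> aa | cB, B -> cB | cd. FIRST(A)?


Per alternative of A: FIRST(aa) = {a}; FIRST(cB) = {c}
FIRST(A) = {a, c}


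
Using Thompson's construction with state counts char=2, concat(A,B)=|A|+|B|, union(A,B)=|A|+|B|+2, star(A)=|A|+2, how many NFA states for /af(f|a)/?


Syntax tree has 4 char leaf(s), 1 union(s), 0 star(s)
chars contribute 4×2 = 8; each union adds +2; each star adds +2
Total: 8 + 2 + 0 = 10 states


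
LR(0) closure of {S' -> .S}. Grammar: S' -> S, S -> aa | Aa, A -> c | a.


Start: S' -> .S
For each item with dot before a nonterminal B, add B -> .γ for every B-production
Closure: [S' -> .S, S -> .aa, S -> .Aa, A -> .c, A -> .a]


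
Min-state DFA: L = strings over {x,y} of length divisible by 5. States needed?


Track length mod 5: states 0..4, accept at 0
Minimal DFA: 5 states


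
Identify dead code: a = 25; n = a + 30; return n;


a is read by n's definition; n is returned
No dead code


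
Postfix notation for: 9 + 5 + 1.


Left to right (same or higher precedence on left)
Postfix: 9 5 + 1 +


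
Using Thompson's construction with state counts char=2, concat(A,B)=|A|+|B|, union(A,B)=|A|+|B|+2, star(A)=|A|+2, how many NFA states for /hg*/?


Syntax tree has 2 char leaf(s), 0 union(s), 1 star(s)
chars contribute 2×2 = 4; each union adds +2; each star adds +2
Total: 4 + 0 + 2 = 6 states


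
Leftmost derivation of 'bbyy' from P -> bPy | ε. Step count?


Derivation: P => bPy => bbPyy => bbyy
Steps: 3


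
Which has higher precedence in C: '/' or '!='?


'/' is multiplicative (level 10); '!=' is equality (level 6)
Higher level binds tighter
'/' has higher precedence than '!='


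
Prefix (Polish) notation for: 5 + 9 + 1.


left-to-right (same/higher precedence on left): tree is (+ (+ 5 9) 1)
Prefix: + + 5 9 1


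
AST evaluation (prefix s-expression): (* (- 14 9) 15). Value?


Evaluate inner: (- 14 9) = 5
Evaluate root: (* 5 15) = 75
Result: 75


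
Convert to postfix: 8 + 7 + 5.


Left to right (same or higher precedence on left)
Postfix: 8 7 + 5 +


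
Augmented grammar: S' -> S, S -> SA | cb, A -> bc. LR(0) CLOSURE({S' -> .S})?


Start: S' -> .S
For each item with dot before a nonterminal B, add B -> .γ for every B-production
Closure: [S' -> .S, S -> .SA, S -> .cb]


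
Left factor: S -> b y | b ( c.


Common prefix: 'b'
Factored: S -> b S', S' -> y | ( c


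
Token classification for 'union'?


Pattern: reserved word
Type: KEYWORD


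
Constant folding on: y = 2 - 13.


2 - 13 = -11 at compile time
Optimized: y = -11


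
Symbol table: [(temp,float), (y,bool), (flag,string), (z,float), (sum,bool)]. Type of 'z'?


Lookup 'z' → type float


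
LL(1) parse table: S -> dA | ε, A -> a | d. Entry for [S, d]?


For [S, d]: 'd' ∈ FIRST(dA)
Entry: S -> dA


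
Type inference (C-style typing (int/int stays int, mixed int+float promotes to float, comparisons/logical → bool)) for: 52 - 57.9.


Operand types: int - float
Rule: mixed int/float promotes to float; int/int stays int
Result type: float


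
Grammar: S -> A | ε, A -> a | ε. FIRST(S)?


Per alternative of S: FIRST(A) = {a, ε}; FIRST(ε) = {ε}
FIRST(S) = {a, ε}


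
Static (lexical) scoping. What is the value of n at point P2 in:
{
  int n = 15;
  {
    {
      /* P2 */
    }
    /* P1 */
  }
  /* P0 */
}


P2's block does not declare n; resolves to the enclosing declaration at depth 0
n = 15


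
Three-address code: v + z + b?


Break into single-operator statements:
t1 = v + z
t2 = t1 + b


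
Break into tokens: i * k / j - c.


Scan left to right, longest-match per lexeme
Tokens: ID(i), OP(*), ID(k), OP(/), ID(j), OP(-), ID(c)


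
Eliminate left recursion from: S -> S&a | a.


Left-recursive alternatives: S&a; non-recursive: a
Introduce S': S -> aS', S' -> &aS' | ε


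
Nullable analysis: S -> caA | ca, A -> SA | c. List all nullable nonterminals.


A nonterminal is nullable iff some alternative derives ε (directly, or every symbol in it is nullable)
Nullable: {}


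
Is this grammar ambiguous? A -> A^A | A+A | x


'x^x+x' has two parse trees (no precedence encoded between ^ and +)
Ambiguous


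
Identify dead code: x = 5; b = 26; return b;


x is assigned but never read
Dead: 'x = 5'


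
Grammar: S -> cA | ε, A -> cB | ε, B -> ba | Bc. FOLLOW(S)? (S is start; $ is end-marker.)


$ ∈ FOLLOW(S). For each A -> αBβ: add FIRST(β)\{ε} to FOLLOW(B); if β nullable, add FOLLOW(A).
FOLLOW(S) = {$}


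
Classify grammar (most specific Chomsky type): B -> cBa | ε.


Single nonterminal LHS, but c^n a^n is not regular
Classification: Type 2 (Context-Free)


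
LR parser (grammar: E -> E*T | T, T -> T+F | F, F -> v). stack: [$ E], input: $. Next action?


start symbol E on stack, input exhausted
Action: accept


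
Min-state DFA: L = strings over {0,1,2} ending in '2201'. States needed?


Track the longest suffix of input matching a prefix of '2201': 5 classes (prefixes of length 0..4)
Minimal DFA: 5 states


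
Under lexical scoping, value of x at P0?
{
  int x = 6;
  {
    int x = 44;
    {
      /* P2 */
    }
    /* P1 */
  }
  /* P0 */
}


x declared in the same block as P0
x = 6


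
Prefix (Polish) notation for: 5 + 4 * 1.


'*' binds tighter: tree is (+ 5 (* 4 1))
Prefix: + 5 * 4 1


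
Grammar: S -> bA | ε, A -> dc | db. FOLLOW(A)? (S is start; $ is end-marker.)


$ ∈ FOLLOW(S). For each A -> αBβ: add FIRST(β)\{ε} to FOLLOW(B); if β nullable, add FOLLOW(A).
FOLLOW(A) = {$}


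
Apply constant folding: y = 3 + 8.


3 + 8 = 11 at compile time
Optimized: y = 11


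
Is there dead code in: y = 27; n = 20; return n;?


y is assigned but never read
Dead: 'y = 27'


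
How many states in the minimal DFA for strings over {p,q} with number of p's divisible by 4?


Track (count of p) mod 4: states 0..3, accept at 0
Minimal DFA: 4 states


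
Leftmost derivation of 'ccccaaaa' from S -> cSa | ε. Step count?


Derivation: S => cSa => ccSaa => cccSaaa => ccccSaaaa => ccccaaaa
Steps: 5


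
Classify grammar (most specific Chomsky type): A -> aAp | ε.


Single nonterminal LHS, but a^n p^n is not regular
Classification: Type 2 (Context-Free)


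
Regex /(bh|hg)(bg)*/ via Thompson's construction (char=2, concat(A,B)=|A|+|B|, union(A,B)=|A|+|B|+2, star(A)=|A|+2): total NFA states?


Syntax tree has 6 char leaf(s), 1 union(s), 1 star(s)
chars contribute 6×2 = 12; each union adds +2; each star adds +2
Total: 12 + 2 + 2 = 16 states


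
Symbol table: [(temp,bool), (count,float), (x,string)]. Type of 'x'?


Lookup 'x' → type string


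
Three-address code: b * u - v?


Break into single-operator statements:
t1 = b * u
t2 = t1 - v


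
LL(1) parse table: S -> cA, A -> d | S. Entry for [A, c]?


For [A, c]: 'c' ∈ FIRST(S)
Entry: A -> S


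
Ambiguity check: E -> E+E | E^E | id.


'id+id^id' has two parse trees (no precedence encoded between + and ^)
Ambiguous


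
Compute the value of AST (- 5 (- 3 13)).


Evaluate inner: (- 3 13) = -10
Evaluate root: (- 5 -10) = 15
Result: 15


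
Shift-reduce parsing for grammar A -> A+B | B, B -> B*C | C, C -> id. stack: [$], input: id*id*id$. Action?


no handle on stack; shift 'id'
Action: shift


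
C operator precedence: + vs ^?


'+' is additive (level 9); '^' is bitwise XOR (level 4)
Higher level binds tighter
'+' has higher precedence than '^'


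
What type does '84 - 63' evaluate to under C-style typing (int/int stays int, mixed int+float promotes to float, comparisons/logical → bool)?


Operand types: int - int
Rule: mixed int/float promotes to float; int/int stays int
Result type: int


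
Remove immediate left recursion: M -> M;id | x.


Left-recursive alternatives: M;id; non-recursive: x
Introduce M': M -> xM', M' -> ;idM' | ε


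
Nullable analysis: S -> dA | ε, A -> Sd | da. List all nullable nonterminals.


A nonterminal is nullable iff some alternative derives ε (directly, or every symbol in it is nullable)
Nullable: {S}


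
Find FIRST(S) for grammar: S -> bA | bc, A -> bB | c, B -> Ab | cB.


Per alternative of S: FIRST(bA) = {b}; FIRST(bc) = {b}
FIRST(S) = {b}


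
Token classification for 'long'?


Pattern: reserved word
Type: KEYWORD


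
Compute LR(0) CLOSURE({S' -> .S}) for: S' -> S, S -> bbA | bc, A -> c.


Start: S' -> .S
For each item with dot before a nonterminal B, add B -> .γ for every B-production
Closure: [S' -> .S, S -> .bbA, S -> .bc]


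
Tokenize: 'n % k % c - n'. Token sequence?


Scan left to right, longest-match per lexeme
Tokens: ID(n), OP(%), ID(k), OP(%), ID(c), OP(-), ID(n)


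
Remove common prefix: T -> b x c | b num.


Common prefix: 'b'
Factored: T -> b T', T' -> x c | num


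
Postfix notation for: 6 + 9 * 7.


* has higher precedence, evaluate 9*7 first
Postfix: 6 9 7 * +


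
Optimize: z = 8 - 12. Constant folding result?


8 - 12 = -4 at compile time
Optimized: z = -4


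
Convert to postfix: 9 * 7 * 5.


Left to right (same or higher precedence on left)
Postfix: 9 7 * 5 *


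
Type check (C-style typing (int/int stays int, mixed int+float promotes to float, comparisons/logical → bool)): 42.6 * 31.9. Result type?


Operand types: float * float
Rule: mixed int/float promotes to float; int/int stays int
Result type: float


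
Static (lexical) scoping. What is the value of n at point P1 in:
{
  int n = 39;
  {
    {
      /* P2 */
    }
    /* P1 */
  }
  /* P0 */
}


P1's block does not declare n; resolves to the enclosing declaration at depth 0
n = 39


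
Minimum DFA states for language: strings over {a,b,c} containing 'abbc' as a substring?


KMP-style automaton: 4 progress states + 1 absorbing accept = 5
Minimal DFA: 5 states


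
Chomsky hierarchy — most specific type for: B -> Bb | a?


Left-linear: every RHS is a terminal or one nonterminal followed by a terminal
Classification: Type 3 (Regular)


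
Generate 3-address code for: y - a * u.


Break into single-operator statements:
t1 = a * u
t2 = y - t1


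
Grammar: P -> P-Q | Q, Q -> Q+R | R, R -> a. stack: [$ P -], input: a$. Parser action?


no handle ('P-' is not any RHS); shift 'a'
Action: shift


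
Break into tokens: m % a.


Scan left to right, longest-match per lexeme
Tokens: ID(m), OP(%), ID(a)


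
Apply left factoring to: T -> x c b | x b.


Common prefix: 'x'
Factored: T -> x T', T' -> c b | b


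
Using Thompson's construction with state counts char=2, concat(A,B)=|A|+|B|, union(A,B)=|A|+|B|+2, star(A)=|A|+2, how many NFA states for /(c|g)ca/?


Syntax tree has 4 char leaf(s), 1 union(s), 0 star(s)
chars contribute 4×2 = 8; each union adds +2; each star adds +2
Total: 8 + 2 + 0 = 10 states


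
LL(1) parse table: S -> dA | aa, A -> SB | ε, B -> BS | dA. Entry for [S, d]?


For [S, d]: 'd' ∈ FIRST(dA)
Entry: S -> dA


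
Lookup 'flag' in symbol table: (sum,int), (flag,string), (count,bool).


Lookup 'flag' → type string


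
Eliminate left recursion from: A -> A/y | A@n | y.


Left-recursive alternatives: A/y, A@n; non-recursive: y
Introduce A': A -> yA', A' -> /yA' | @nA' | ε


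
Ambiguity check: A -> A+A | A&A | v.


'v+v&v' has two parse trees (no precedence encoded between + and &)
Ambiguous


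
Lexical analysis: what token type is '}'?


Pattern: delimiter/punctuation
Type: PUNCTUATION


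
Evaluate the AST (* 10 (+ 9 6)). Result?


Evaluate inner: (+ 9 6) = 15
Evaluate root: (* 10 15) = 150
Result: 150


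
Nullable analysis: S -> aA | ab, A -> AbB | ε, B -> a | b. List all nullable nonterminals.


A nonterminal is nullable iff some alternative derives ε (directly, or every symbol in it is nullable)
Nullable: {A}


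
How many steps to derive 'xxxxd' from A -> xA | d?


Derivation: A => xA => xxA => xxxA => xxxxA => xxxxd
Steps: 5


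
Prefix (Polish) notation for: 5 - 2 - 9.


left-to-right (same/higher precedence on left): tree is (- (- 5 2) 9)
Prefix: - - 5 2 9


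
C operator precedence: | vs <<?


'<<' is shift (level 8); '|' is bitwise OR (level 3)
Higher level binds tighter
'<<' has higher precedence than '|'


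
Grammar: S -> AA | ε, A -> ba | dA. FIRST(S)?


Per alternative of S: FIRST(AA) = {b, d}; FIRST(ε) = {ε}
FIRST(S) = {b, d, ε}


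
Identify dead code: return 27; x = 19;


statement follows a return and is unreachable
Dead: 'x = 19'


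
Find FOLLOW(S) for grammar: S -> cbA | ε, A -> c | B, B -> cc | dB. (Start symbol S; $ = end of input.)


$ ∈ FOLLOW(S). For each A -> αBβ: add FIRST(β)\{ε} to FOLLOW(B); if β nullable, add FOLLOW(A).
FOLLOW(S) = {$}


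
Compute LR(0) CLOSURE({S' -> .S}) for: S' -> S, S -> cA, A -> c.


Start: S' -> .S
For each item with dot before a nonterminal B, add B -> .γ for every B-production
Closure: [S' -> .S, S -> .cA]


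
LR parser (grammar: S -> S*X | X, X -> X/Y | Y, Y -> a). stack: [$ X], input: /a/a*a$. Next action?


shift '/' to continue X -> X/Y
Action: shift


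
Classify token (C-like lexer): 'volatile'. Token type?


Pattern: reserved word
Type: KEYWORD


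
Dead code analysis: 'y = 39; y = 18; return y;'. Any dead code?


first assignment to y is overwritten before any read
Dead: 'y = 39'


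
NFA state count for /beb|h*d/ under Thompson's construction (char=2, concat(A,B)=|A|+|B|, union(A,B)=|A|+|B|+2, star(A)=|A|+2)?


Syntax tree has 5 char leaf(s), 1 union(s), 1 star(s)
chars contribute 5×2 = 10; each union adds +2; each star adds +2
Total: 10 + 2 + 2 = 14 states


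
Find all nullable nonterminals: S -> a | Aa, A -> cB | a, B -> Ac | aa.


A nonterminal is nullable iff some alternative derives ε (directly, or every symbol in it is nullable)
Nullable: {}


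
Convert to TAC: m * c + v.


Break into single-operator statements:
t1 = m * c
t2 = t1 + v


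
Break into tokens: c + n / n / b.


Scan left to right, longest-match per lexeme
Tokens: ID(c), OP(+), ID(n), OP(/), ID(n), OP(/), ID(b)


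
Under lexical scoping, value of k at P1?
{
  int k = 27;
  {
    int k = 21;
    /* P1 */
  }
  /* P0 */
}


k declared in the same block as P1
k = 21


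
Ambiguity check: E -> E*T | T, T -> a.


precedence layered via separate nonterminal T: deterministic
Unambiguous


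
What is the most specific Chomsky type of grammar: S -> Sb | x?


Left-linear: every RHS is a terminal or one nonterminal followed by a terminal
Classification: Type 3 (Regular)


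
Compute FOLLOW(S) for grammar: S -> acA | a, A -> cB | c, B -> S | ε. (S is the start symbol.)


$ ∈ FOLLOW(S). For each A -> αBβ: add FIRST(β)\{ε} to FOLLOW(B); if β nullable, add FOLLOW(A).
FOLLOW(S) = {$}


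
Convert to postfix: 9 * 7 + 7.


Left to right (same or higher precedence on left)
Postfix: 9 7 * 7 +


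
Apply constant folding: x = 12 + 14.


12 + 14 = 26 at compile time
Optimized: x = 26


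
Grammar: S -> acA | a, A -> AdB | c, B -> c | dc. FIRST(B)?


Per alternative of B: FIRST(c) = {c}; FIRST(dc) = {d}
FIRST(B) = {c, d}


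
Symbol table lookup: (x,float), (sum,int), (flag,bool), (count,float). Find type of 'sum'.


Lookup 'sum' → type int


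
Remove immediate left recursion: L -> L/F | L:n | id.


Left-recursive alternatives: L/F, L:n; non-recursive: id
Introduce L': L -> idL', L' -> /FL' | :nL' | ε


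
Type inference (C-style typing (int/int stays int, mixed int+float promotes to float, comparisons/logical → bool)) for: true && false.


Operand types: bool && bool
Rule: logical operators take bool operands and yield bool
Result type: bool


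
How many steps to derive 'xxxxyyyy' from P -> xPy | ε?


Derivation: P => xPy => xxPyy => xxxPyyy => xxxxPyyyy => xxxxyyyy
Steps: 5


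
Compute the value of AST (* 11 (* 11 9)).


Evaluate inner: (* 11 9) = 99
Evaluate root: (* 11 99) = 1089
Result: 1089


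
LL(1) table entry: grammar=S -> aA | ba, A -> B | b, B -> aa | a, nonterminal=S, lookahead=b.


For [S, b]: 'b' ∈ FIRST(ba)
Entry: S -> ba


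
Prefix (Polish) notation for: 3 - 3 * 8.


'*' binds tighter: tree is (- 3 (* 3 8))
Prefix: - 3 * 3 8


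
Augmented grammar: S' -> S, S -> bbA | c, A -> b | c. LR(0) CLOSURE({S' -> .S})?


Start: S' -> .S
For each item with dot before a nonterminal B, add B -> .γ for every B-production
Closure: [S' -> .S, S -> .bbA, S -> .c]


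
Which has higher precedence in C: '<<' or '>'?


'<<' is shift (level 8); '>' is relational (level 7)
Higher level binds tighter
'<<' has higher precedence than '>'


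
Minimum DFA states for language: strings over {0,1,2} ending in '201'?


Track the longest suffix of input matching a prefix of '201': 4 classes (prefixes of length 0..3)
Minimal DFA: 4 states


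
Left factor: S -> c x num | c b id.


Common prefix: 'c'
Factored: S -> c S', S' -> x num | b id


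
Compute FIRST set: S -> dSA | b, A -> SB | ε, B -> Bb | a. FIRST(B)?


Per alternative of B: FIRST(Bb) = {a}; FIRST(a) = {a}
FIRST(B) = {a}


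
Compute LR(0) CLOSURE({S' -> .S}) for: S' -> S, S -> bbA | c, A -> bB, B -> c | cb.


Start: S' -> .S
For each item with dot before a nonterminal B, add B -> .γ for every B-production
Closure: [S' -> .S, S -> .bbA, S -> .c]


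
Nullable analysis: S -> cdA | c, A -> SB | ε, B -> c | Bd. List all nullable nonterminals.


A nonterminal is nullable iff some alternative derives ε (directly, or every symbol in it is nullable)
Nullable: {A}


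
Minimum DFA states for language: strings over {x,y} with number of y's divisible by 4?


Track (count of y) mod 4: states 0..3, accept at 0
Minimal DFA: 4 states


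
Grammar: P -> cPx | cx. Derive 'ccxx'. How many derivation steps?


Derivation: P => cPx => ccxx
Steps: 2


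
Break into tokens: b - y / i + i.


Scan left to right, longest-match per lexeme
Tokens: ID(b), OP(-), ID(y), OP(/), ID(i), OP(+), ID(i)


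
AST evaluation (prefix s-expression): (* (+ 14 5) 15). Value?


Evaluate inner: (+ 14 5) = 19
Evaluate root: (* 19 15) = 285
Result: 285


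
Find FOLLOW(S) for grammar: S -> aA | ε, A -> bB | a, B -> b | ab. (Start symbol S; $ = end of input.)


$ ∈ FOLLOW(S). For each A -> αBβ: add FIRST(β)\{ε} to FOLLOW(B); if β nullable, add FOLLOW(A).
FOLLOW(S) = {$}


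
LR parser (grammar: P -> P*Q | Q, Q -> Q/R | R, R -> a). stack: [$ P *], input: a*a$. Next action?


no handle ('P*' is not any RHS); shift 'a'
Action: shift


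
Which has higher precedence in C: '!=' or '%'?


'%' is multiplicative (level 10); '!=' is equality (level 6)
Higher level binds tighter
'%' has higher precedence than '!='


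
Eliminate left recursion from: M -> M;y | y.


Left-recursive alternatives: M;y; non-recursive: y
Introduce M': M -> yM', M' -> ;yM' | ε


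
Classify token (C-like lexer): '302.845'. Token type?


Pattern: digits with a decimal point
Type: FLOAT_LITERAL


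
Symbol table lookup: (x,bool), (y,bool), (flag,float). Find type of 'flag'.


Lookup 'flag' → type float


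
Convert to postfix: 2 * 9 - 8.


Left to right (same or higher precedence on left)
Postfix: 2 9 * 8 -


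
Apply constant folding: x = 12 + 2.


12 + 2 = 14 at compile time
Optimized: x = 14


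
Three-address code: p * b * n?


Break into single-operator statements:
t1 = p * b
t2 = t1 * n


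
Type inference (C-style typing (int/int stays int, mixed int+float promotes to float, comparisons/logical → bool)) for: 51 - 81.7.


Operand types: int - float
Rule: mixed int/float promotes to float; int/int stays int
Result type: float


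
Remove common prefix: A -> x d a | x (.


Common prefix: 'x'
Factored: A -> x A', A' -> d a | (


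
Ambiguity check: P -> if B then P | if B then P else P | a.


dangling else: 'if B then if B then a else a' parses two ways
Ambiguous


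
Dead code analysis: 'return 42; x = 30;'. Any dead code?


statement follows a return and is unreachable
Dead: 'x = 30'


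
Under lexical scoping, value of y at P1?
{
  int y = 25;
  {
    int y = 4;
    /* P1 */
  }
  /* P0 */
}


y declared in the same block as P1
y = 4


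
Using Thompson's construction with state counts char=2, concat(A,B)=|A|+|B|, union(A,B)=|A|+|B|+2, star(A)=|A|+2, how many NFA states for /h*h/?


Syntax tree has 2 char leaf(s), 0 union(s), 1 star(s)
chars contribute 2×2 = 4; each union adds +2; each star adds +2
Total: 4 + 0 + 2 = 6 states


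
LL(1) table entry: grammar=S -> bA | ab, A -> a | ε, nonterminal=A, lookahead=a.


For [A, a]: 'a' ∈ FIRST(a)
Entry: A -> a


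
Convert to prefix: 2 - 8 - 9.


left-to-right (same/higher precedence on left): tree is (- (- 2 8) 9)
Prefix: - - 2 8 9


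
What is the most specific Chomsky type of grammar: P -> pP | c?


Right-linear: every RHS is a terminal or a terminal followed by one nonterminal
Classification: Type 3 (Regular)


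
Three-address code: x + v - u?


Break into single-operator statements:
t1 = x + v
t2 = t1 - u
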